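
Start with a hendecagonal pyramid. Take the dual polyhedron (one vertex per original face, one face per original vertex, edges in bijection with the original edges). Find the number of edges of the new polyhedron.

The base solid has V = 12, E = 22, F = 12.
The dual swaps V and F and preserves E: V′ = F = 12, E′ = E = 22, F′ = V = 12.

22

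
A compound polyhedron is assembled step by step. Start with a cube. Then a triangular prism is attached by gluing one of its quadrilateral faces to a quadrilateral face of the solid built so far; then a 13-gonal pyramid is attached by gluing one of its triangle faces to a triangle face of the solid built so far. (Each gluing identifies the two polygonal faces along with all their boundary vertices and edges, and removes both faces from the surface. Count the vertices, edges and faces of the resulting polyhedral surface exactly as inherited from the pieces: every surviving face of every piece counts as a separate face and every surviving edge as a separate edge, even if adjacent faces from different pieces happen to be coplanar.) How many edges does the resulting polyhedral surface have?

40

A cube: V=8, E=12, F=6.
Attach a triangular prism (V=6, E=9, F=5) along a 4-gon: merge 4 vertices and 4 edges, delete both glued faces → V=10, E=17, F=9.
Attach a 13-gonal pyramid (V=14, E=26, F=14) along a 3-gon: merge 3 vertices and 3 edges, delete both glued faces → V=21, E=40, F=21.
Check: V − E + F = 21 − 40 + 21 = 2.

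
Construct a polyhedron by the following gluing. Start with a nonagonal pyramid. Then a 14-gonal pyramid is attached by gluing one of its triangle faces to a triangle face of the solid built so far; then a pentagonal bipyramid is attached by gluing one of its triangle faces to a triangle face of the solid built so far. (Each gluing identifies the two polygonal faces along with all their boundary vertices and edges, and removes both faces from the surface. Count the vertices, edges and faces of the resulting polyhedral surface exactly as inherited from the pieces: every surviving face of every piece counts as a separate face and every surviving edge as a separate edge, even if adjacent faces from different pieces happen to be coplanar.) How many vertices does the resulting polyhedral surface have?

A nonagonal pyramid: V=10, E=18, F=10.
Attach a 14-gonal pyramid (V=15, E=28, F=15) along a 3-gon: merge 3 vertices and 3 edges, delete both glued faces → V=22, E=43, F=23.
Attach a pentagonal bipyramid (V=7, E=15, F=10) along a 3-gon: merge 3 vertices and 3 edges, delete both glued faces → V=26, E=55, F=31.
Check: V − E + F = 26 − 55 + 31 = 2.

26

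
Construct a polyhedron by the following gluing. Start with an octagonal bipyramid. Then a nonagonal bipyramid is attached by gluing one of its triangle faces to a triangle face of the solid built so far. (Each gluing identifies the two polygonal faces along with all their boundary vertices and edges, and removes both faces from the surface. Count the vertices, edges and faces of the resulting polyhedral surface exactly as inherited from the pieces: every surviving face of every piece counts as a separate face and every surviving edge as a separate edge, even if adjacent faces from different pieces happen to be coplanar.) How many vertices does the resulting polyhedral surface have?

18

An octagonal bipyramid: V=10, E=24, F=16.
Attach a nonagonal bipyramid (V=11, E=27, F=18) along a 3-gon: merge 3 vertices and 3 edges, delete both glued faces → V=18, E=48, F=32.
Check: V − E + F = 18 − 48 + 32 = 2.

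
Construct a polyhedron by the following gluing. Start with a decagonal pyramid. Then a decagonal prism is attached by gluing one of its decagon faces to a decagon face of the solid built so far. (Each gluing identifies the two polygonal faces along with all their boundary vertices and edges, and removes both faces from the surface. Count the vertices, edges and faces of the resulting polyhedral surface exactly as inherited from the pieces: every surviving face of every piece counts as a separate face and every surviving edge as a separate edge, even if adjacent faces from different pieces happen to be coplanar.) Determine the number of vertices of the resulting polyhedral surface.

21

A decagonal pyramid: V=11, E=20, F=11.
Attach a decagonal prism (V=20, E=30, F=12) along a 10-gon: merge 10 vertices and 10 edges, delete both glued faces → V=21, E=40, F=21.
Check: V − E + F = 21 − 40 + 21 = 2.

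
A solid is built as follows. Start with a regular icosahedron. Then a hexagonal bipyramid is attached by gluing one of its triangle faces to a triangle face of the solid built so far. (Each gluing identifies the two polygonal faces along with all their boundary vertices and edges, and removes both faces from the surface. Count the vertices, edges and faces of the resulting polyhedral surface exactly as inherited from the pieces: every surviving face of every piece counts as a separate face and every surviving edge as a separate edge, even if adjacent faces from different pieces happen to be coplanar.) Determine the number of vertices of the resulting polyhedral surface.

17

A regular icosahedron: V=12, E=30, F=20.
Attach a hexagonal bipyramid (V=8, E=18, F=12) along a 3-gon: merge 3 vertices and 3 edges, delete both glued faces → V=17, E=45, F=30.
Check: V − E + F = 17 − 45 + 30 = 2.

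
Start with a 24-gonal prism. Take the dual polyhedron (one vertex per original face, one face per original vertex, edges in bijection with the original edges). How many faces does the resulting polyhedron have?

48

The base solid has V = 48, E = 72, F = 26.
The dual swaps V and F and preserves E: V′ = F = 26, E′ = E = 72, F′ = V = 48.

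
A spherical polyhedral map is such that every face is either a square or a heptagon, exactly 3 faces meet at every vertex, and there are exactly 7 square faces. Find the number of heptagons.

Let x be the number of heptagons; then F = 7 + x.
Edge–face incidences: 2E = 4·7 + 7·x = 28 + 7x.
Every vertex has degree 3, so 3V = 2E.
Euler: V − E + F = 2 ⇒ (2E)/3 − E + (7 + x) = 2.
Multiply by 6: 2·(2E) − 3·(2E) + 6·(7 + x) = 12, i.e. 42 + 6x − (28 + 7x) = 12.
Collecting terms: −x + 14 = 12, so −x = −2, so x = 2.
Then 2E = 28 + 7·2 = 42, so E = 21, V = 2E/3 = 14, F = 7 + 2 = 9.

2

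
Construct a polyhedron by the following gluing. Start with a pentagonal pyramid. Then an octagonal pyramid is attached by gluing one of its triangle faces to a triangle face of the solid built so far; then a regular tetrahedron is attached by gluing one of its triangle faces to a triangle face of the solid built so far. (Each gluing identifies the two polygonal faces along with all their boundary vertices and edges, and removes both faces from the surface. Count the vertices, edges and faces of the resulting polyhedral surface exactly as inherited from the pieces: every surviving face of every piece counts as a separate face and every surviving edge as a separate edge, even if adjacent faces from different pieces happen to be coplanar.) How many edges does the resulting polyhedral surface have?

26

A pentagonal pyramid: V=6, E=10, F=6.
Attach an octagonal pyramid (V=9, E=16, F=9) along a 3-gon: merge 3 vertices and 3 edges, delete both glued faces → V=12, E=23, F=13.
Attach a regular tetrahedron (V=4, E=6, F=4) along a 3-gon: merge 3 vertices and 3 edges, delete both glued faces → V=13, E=26, F=15.
Check: V − E + F = 13 − 26 + 15 = 2.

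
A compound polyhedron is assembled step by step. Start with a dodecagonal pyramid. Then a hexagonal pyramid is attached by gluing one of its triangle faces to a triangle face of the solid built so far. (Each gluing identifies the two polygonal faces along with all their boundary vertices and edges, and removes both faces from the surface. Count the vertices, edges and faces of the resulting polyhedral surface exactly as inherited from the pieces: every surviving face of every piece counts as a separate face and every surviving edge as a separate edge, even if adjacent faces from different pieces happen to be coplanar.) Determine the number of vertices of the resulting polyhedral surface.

17

A dodecagonal pyramid: V=13, E=24, F=13.
Attach a hexagonal pyramid (V=7, E=12, F=7) along a 3-gon: merge 3 vertices and 3 edges, delete both glued faces → V=17, E=33, F=18.
Check: V − E + F = 17 − 33 + 18 = 2.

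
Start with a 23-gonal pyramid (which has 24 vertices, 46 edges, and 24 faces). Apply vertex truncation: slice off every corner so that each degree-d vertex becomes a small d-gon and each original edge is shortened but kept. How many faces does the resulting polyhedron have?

Truncation replaces each original edge-end by a new vertex, so V′ = 2E = 92.
Each original edge survives, and each old vertex of degree d contributes d new edges; summing degrees gives Σd = 2E, so E′ = E + 2E = 3E = 138.
Each original face survives and each original vertex becomes one new face: F′ = F + V = 48.

48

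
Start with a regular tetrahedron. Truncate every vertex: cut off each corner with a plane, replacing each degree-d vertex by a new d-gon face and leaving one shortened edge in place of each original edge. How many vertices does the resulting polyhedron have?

12

The base solid has V = 4, E = 6, F = 4.
Truncation replaces each original edge-end by a new vertex, so V′ = 2E = 12.
Each original edge survives, and each old vertex of degree d contributes d new edges; summing degrees gives Σd = 2E, so E′ = E + 2E = 3E = 18.
Each original face survives and each original vertex becomes one new face: F′ = F + V = 8.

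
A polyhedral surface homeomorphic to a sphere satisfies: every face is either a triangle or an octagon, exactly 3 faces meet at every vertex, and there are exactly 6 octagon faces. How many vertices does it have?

Let x be the number of triangles; then F = 6 + x.
Edge–face incidences: 2E = 8·6 + 3·x = 48 + 3x.
Every vertex has degree 3, so 3V = 2E.
Euler: V − E + F = 2 ⇒ (2E)/3 − E + (6 + x) = 2.
Multiply by 6: 2·(2E) − 3·(2E) + 6·(6 + x) = 12, i.e. 36 + 6x − (48 + 3x) = 12.
Collecting terms: 3x − 12 = 12, so 3x = 24, so x = 8.
Then 2E = 48 + 3·8 = 72, so E = 36, V = 2E/3 = 24, F = 6 + 8 = 14.

24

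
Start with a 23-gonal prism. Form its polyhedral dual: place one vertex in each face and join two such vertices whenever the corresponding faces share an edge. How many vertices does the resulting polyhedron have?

25

The base solid has V = 46, E = 69, F = 25.
The dual swaps V and F and preserves E: V′ = F = 25, E′ = E = 69, F′ = V = 46.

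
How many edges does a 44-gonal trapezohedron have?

176

The n-trapezohedron (dual of the n-antiprism) has V = 2·44 + 2 = 90, E = 4·44 = 176, F = 2·44 = 88.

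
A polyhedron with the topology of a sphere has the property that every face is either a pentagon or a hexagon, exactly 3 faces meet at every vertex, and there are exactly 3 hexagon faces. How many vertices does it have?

26

Let x be the number of pentagons; then F = 3 + x.
Edge–face incidences: 2E = 6·3 + 5·x = 18 + 5x.
Every vertex has degree 3, so 3V = 2E.
Euler: V − E + F = 2 ⇒ (2E)/3 − E + (3 + x) = 2.
Multiply by 6: 2·(2E) − 3·(2E) + 6·(3 + x) = 12, i.e. 18 + 6x − (18 + 5x) = 12.
Collecting terms: x = 12.
Then 2E = 18 + 5·12 = 78, so E = 39, V = 2E/3 = 26, F = 3 + 12 = 15.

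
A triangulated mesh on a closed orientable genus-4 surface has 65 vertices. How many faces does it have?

χ = 2 − 2·4 = -6, and every face is a triangle so 3F = 2E.
V − E + F = -6 with E = 3F/2 gives 65 − (3/2 − 1)·F = -6, so F = 142 and E = 213.

142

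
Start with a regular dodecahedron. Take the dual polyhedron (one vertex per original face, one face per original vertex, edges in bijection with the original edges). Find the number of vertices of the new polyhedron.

The base solid has V = 20, E = 30, F = 12.
The dual swaps V and F and preserves E: V′ = F = 12, E′ = E = 30, F′ = V = 20.

12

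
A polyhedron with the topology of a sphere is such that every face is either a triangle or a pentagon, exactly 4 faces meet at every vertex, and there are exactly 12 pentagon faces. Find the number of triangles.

Let x be the number of triangles; then F = 12 + x.
Edge–face incidences: 2E = 5·12 + 3·x = 60 + 3x.
Every vertex has degree 4, so 4V = 2E.
Euler: V − E + F = 2 ⇒ (2E)/4 − E + (12 + x) = 2.
Multiply by 8: 2·(2E) − 4·(2E) + 8·(12 + x) = 16, i.e. 96 + 8x − 2·(60 + 3x) = 16.
Collecting terms: 2x − 24 = 16, so 2x = 40, so x = 20.
Then 2E = 60 + 3·20 = 120, so E = 60, V = 2E/4 = 30, F = 12 + 20 = 32.

20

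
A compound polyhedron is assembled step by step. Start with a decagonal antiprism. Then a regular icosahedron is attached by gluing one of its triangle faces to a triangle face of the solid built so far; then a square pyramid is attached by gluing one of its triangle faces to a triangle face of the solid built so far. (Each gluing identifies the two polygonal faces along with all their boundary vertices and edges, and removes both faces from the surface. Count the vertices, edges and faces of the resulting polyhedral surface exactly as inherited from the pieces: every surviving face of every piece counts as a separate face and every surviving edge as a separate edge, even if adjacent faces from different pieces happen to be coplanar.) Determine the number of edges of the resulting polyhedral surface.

72

A decagonal antiprism: V=20, E=40, F=22.
Attach a regular icosahedron (V=12, E=30, F=20) along a 3-gon: merge 3 vertices and 3 edges, delete both glued faces → V=29, E=67, F=40.
Attach a square pyramid (V=5, E=8, F=5) along a 3-gon: merge 3 vertices and 3 edges, delete both glued faces → V=31, E=72, F=43.
Check: V − E + F = 31 − 72 + 43 = 2.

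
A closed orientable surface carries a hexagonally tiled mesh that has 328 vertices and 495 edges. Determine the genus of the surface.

2

Every face is a hexagon and each edge borders two faces, so 6F = 2·495, giving F = 165.
χ = V − E + F = 328 − 495 + 165 = -2.
For a closed orientable surface χ = 2 − 2g, so g = (2 − (-2))/2 = 2.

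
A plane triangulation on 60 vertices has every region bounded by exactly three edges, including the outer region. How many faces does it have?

116

In a plane triangulation 3F = 2E and V − E + F = 2, so F = 2V − 4 = 2·60 − 4 = 116.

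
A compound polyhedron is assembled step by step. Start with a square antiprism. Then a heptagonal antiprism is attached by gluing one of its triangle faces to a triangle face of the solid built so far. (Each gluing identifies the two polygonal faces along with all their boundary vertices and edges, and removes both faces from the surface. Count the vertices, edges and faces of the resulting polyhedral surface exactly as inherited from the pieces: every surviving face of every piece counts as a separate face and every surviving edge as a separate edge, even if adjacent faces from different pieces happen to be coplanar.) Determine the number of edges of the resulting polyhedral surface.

A square antiprism: V=8, E=16, F=10.
Attach a heptagonal antiprism (V=14, E=28, F=16) along a 3-gon: merge 3 vertices and 3 edges, delete both glued faces → V=19, E=41, F=24.
Check: V − E + F = 19 − 41 + 24 = 2.

41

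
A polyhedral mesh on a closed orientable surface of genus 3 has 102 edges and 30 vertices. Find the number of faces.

68

For a closed orientable surface of genus 3, χ = 2 − 2·3 = -4.
F = -4 − V + E = -4 − 30 + 102 = 68.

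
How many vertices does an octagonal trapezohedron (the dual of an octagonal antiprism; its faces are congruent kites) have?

18

The n-trapezohedron (dual of the n-antiprism) has V = 2·8 + 2 = 18, E = 4·8 = 32, F = 2·8 = 16.
Check: V − E + F = 18 − 32 + 16 = 2.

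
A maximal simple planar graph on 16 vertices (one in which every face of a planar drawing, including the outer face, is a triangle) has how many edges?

In a plane triangulation 3F = 2E and V − E + F = 2, so E = 3V − 6 = 3·16 − 6 = 42.

42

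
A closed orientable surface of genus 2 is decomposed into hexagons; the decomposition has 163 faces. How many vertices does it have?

χ = 2 − 2·2 = -2, and every face is a hexagon so 6F = 2E.
E = 6·163/2 = 489. Then V = -2 + E − F = -2 + 489 − 163 = 324.

324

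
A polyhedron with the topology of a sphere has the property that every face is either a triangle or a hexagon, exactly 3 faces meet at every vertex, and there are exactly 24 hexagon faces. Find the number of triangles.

4

Let x be the number of triangles; then F = 24 + x.
Edge–face incidences: 2E = 6·24 + 3·x = 144 + 3x.
Every vertex has degree 3, so 3V = 2E.
Euler: V − E + F = 2 ⇒ (2E)/3 − E + (24 + x) = 2.
Multiply by 6: 2·(2E) − 3·(2E) + 6·(24 + x) = 12, i.e. 144 + 6x − (144 + 3x) = 12.
Collecting terms: 3x = 12, so x = 4.
Then 2E = 144 + 3·4 = 156, so E = 78, V = 2E/3 = 52, F = 24 + 4 = 28.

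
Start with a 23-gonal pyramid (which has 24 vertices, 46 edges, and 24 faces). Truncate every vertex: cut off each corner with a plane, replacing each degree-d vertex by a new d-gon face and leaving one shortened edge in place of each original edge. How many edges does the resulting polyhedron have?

138

Truncation replaces each original edge-end by a new vertex, so V′ = 2E = 92.
Each original edge survives, and each old vertex of degree d contributes d new edges; summing degrees gives Σd = 2E, so E′ = E + 2E = 3E = 138.
Each original face survives and each original vertex becomes one new face: F′ = F + V = 48.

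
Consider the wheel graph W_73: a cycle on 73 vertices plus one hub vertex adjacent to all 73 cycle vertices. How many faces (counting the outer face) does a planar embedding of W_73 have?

74

W_73 has V = 73 + 1 = 74 vertices and E = 2·73 = 146 edges.
By Euler's formula F = 2 − V + E = 2 − 74 + 146 = 74.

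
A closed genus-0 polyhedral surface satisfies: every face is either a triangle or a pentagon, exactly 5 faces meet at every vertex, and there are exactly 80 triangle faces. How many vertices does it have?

60

Let x be the number of pentagons; then F = 80 + x.
Edge–face incidences: 2E = 3·80 + 5·x = 240 + 5x.
Every vertex has degree 5, so 5V = 2E.
Euler: V − E + F = 2 ⇒ (2E)/5 − E + (80 + x) = 2.
Multiply by 10: 2·(2E) − 5·(2E) + 10·(80 + x) = 20, i.e. 800 + 10x − 3·(240 + 5x) = 20.
Collecting terms: −5x + 80 = 20, so −5x = −60, so x = 12.
Then 2E = 240 + 5·12 = 300, so E = 150, V = 2E/5 = 60, F = 80 + 12 = 92.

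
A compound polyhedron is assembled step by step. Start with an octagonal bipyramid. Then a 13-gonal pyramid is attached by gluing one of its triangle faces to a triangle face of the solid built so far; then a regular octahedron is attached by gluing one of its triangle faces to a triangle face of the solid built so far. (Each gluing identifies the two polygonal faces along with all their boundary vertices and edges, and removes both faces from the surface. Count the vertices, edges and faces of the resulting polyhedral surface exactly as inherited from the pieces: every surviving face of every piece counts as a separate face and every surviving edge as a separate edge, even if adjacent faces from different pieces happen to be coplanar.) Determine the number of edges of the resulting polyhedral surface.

An octagonal bipyramid: V=10, E=24, F=16.
Attach a 13-gonal pyramid (V=14, E=26, F=14) along a 3-gon: merge 3 vertices and 3 edges, delete both glued faces → V=21, E=47, F=28.
Attach a regular octahedron (V=6, E=12, F=8) along a 3-gon: merge 3 vertices and 3 edges, delete both glued faces → V=24, E=56, F=34.
Check: V − E + F = 24 − 56 + 34 = 2.

56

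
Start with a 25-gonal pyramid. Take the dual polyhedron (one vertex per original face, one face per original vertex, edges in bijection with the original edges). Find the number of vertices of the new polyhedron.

26

The base solid has V = 26, E = 50, F = 26.
The dual swaps V and F and preserves E: V′ = F = 26, E′ = E = 50, F′ = V = 26.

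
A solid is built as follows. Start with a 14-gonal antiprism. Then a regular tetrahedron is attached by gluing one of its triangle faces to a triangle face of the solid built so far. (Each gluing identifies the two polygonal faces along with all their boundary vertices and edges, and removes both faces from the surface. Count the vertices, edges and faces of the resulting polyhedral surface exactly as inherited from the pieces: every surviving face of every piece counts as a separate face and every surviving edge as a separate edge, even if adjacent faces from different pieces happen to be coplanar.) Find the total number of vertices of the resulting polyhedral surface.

29

A 14-gonal antiprism: V=28, E=56, F=30.
Attach a regular tetrahedron (V=4, E=6, F=4) along a 3-gon: merge 3 vertices and 3 edges, delete both glued faces → V=29, E=59, F=32.
Check: V − E + F = 29 − 59 + 32 = 2.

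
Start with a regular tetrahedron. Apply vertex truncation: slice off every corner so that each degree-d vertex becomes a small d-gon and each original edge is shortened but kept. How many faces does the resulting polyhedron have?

8

The base solid has V = 4, E = 6, F = 4.
Truncation replaces each original edge-end by a new vertex, so V′ = 2E = 12.
Each original edge survives, and each old vertex of degree d contributes d new edges; summing degrees gives Σd = 2E, so E′ = E + 2E = 3E = 18.
Each original face survives and each original vertex becomes one new face: F′ = F + V = 8.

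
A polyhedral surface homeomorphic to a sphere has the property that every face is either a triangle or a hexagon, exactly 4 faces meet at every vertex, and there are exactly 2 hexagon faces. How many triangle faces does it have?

Let x be the number of triangles; then F = 2 + x.
Edge–face incidences: 2E = 6·2 + 3·x = 12 + 3x.
Every vertex has degree 4, so 4V = 2E.
Euler: V − E + F = 2 ⇒ (2E)/4 − E + (2 + x) = 2.
Multiply by 8: 2·(2E) − 4·(2E) + 8·(2 + x) = 16, i.e. 16 + 8x − 2·(12 + 3x) = 16.
Collecting terms: 2x − 8 = 16, so 2x = 24, so x = 12.
Then 2E = 12 + 3·12 = 48, so E = 24, V = 2E/4 = 12, F = 2 + 12 = 14.

12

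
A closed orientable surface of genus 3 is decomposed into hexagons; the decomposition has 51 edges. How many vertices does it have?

30

χ = 2 − 2·3 = -4, and every face is a hexagon so 6F = 2E.
F = 2E/6 = 17. Then V = -4 + E − F = -4 + 51 − 17 = 30.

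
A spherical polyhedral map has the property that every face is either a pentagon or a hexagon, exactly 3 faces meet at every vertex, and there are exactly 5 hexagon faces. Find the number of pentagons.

12

Let x be the number of pentagons; then F = 5 + x.
Edge–face incidences: 2E = 6·5 + 5·x = 30 + 5x.
Every vertex has degree 3, so 3V = 2E.
Euler: V − E + F = 2 ⇒ (2E)/3 − E + (5 + x) = 2.
Multiply by 6: 2·(2E) − 3·(2E) + 6·(5 + x) = 12, i.e. 30 + 6x − (30 + 5x) = 12.
Collecting terms: x = 12.
Then 2E = 30 + 5·12 = 90, so E = 45, V = 2E/3 = 30, F = 5 + 12 = 17.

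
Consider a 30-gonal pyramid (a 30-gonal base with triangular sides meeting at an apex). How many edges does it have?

A pyramid on an n-gon base has one n-gon and n triangles: V = 30 + 1 = 31, E = 2·30 = 60, F = 30 + 1 = 31.

60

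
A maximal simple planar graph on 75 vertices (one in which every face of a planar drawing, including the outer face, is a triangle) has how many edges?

219

In a plane triangulation 3F = 2E and V − E + F = 2, so E = 3V − 6 = 3·75 − 6 = 219.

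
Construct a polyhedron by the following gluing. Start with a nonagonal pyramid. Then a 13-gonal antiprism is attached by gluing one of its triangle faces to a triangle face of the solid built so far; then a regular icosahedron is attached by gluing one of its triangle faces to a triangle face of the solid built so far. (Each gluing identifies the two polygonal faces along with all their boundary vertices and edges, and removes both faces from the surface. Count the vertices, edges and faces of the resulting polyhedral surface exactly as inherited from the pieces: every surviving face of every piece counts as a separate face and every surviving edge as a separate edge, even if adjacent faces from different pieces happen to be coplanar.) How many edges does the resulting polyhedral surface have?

A nonagonal pyramid: V=10, E=18, F=10.
Attach a 13-gonal antiprism (V=26, E=52, F=28) along a 3-gon: merge 3 vertices and 3 edges, delete both glued faces → V=33, E=67, F=36.
Attach a regular icosahedron (V=12, E=30, F=20) along a 3-gon: merge 3 vertices and 3 edges, delete both glued faces → V=42, E=94, F=54.
Check: V − E + F = 42 − 94 + 54 = 2.

94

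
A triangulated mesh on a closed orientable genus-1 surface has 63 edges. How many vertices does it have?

χ = 2 − 2·1 = 0, and every face is a triangle so 3F = 2E.
F = 2E/3 = 42. Then V = 0 + E − F = 0 + 63 − 42 = 21.

21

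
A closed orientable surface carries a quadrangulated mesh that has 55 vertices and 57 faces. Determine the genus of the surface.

2

Every face is a square, so 2E = 4·57 = 228, giving E = 114.
χ = V − E + F = 55 − 114 + 57 = -2.
For a closed orientable surface χ = 2 − 2g, so g = (2 − (-2))/2 = 2.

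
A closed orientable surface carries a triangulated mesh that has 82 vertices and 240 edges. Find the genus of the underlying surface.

0

Every face is a triangle and each edge borders two faces, so 3F = 2·240, giving F = 160.
χ = V − E + F = 82 − 240 + 160 = 2.
For a closed orientable surface χ = 2 − 2g, so g = (2 − (2))/2 = 0.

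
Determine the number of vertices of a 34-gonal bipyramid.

A bipyramid over an n-gon has 2n triangular faces and n + 2 vertices: V = 34 + 2 = 36, E = 3·34 = 102, F = 2·34 = 68.

36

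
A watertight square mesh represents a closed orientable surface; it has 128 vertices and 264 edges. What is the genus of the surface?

Every face is a square and each edge borders two faces, so 4F = 2·264, giving F = 132.
χ = V − E + F = 128 − 264 + 132 = -4.
For a closed orientable surface χ = 2 − 2g, so g = (2 − (-4))/2 = 3.

3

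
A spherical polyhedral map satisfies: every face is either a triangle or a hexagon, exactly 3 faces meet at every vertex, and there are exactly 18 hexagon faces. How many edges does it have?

Let x be the number of triangles; then F = 18 + x.
Edge–face incidences: 2E = 6·18 + 3·x = 108 + 3x.
Every vertex has degree 3, so 3V = 2E.
Euler: V − E + F = 2 ⇒ (2E)/3 − E + (18 + x) = 2.
Multiply by 6: 2·(2E) − 3·(2E) + 6·(18 + x) = 12, i.e. 108 + 6x − (108 + 3x) = 12.
Collecting terms: 3x = 12, so x = 4.
Then 2E = 108 + 3·4 = 120, so E = 60, V = 2E/3 = 40, F = 18 + 4 = 22.

60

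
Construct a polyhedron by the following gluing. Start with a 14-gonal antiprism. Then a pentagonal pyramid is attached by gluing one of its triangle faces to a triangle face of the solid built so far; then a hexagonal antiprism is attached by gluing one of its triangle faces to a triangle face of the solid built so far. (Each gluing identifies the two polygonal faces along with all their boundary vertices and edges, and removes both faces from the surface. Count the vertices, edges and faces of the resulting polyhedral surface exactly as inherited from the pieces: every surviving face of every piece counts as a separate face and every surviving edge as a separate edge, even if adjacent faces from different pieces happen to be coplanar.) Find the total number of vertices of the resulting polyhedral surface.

A 14-gonal antiprism: V=28, E=56, F=30.
Attach a pentagonal pyramid (V=6, E=10, F=6) along a 3-gon: merge 3 vertices and 3 edges, delete both glued faces → V=31, E=63, F=34.
Attach a hexagonal antiprism (V=12, E=24, F=14) along a 3-gon: merge 3 vertices and 3 edges, delete both glued faces → V=40, E=84, F=46.
Check: V − E + F = 40 − 84 + 46 = 2.

40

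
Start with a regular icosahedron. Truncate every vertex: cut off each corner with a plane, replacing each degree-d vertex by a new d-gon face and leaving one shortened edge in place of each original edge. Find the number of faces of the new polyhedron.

The base solid has V = 12, E = 30, F = 20.
Truncation replaces each original edge-end by a new vertex, so V′ = 2E = 60.
Each original edge survives, and each old vertex of degree d contributes d new edges; summing degrees gives Σd = 2E, so E′ = E + 2E = 3E = 90.
Each original face survives and each original vertex becomes one new face: F′ = F + V = 32.

32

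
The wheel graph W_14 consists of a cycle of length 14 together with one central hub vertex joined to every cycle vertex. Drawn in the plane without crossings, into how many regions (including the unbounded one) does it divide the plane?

W_14 has V = 14 + 1 = 15 vertices and E = 2·14 = 28 edges.
By Euler's formula F = 2 − V + E = 2 − 15 + 28 = 15.

15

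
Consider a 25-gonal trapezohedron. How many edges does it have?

100

The n-trapezohedron (dual of the n-antiprism) has V = 2·25 + 2 = 52, E = 4·25 = 100, F = 2·25 = 50.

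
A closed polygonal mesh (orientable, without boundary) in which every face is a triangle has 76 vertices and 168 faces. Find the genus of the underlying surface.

5

Every face is a triangle, so 2E = 3·168 = 504, giving E = 252.
χ = V − E + F = 76 − 252 + 168 = -8.
For a closed orientable surface χ = 2 − 2g, so g = (2 − (-8))/2 = 5.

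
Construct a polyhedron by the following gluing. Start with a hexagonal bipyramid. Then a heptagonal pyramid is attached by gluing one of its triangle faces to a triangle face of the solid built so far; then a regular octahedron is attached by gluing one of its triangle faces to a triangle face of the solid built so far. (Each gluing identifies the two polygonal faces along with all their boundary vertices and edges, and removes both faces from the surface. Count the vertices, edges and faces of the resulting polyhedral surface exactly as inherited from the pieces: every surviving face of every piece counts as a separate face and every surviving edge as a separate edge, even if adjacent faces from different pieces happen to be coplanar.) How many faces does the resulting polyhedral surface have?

24

A hexagonal bipyramid: V=8, E=18, F=12.
Attach a heptagonal pyramid (V=8, E=14, F=8) along a 3-gon: merge 3 vertices and 3 edges, delete both glued faces → V=13, E=29, F=18.
Attach a regular octahedron (V=6, E=12, F=8) along a 3-gon: merge 3 vertices and 3 edges, delete both glued faces → V=16, E=38, F=24.
Check: V − E + F = 16 − 38 + 24 = 2.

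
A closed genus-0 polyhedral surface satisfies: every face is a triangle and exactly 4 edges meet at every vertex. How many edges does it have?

12

Each face has 3 edges and each edge borders two faces, so 2E = 3F.
Each vertex has degree 4, so 4V = 2E and hence V = 3F/4.
Euler: V − E + F = 2 ⇒ (3F/4) − (3F/2) + F = 2.
Multiply by 8: (6 − 12 + 8)F = 16, i.e. 2F = 16.
So F = 8, E = 3·8/2 = 12, V = 3·8/4 = 6.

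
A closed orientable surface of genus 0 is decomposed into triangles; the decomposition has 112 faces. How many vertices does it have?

58

χ = 2 − 2·0 = 2, and every face is a triangle so 3F = 2E.
E = 3·112/2 = 168. Then V = 2 + E − F = 2 + 168 − 112 = 58.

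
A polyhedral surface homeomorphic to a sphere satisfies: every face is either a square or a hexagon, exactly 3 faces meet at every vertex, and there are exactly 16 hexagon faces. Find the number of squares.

Let x be the number of squares; then F = 16 + x.
Edge–face incidences: 2E = 6·16 + 4·x = 96 + 4x.
Every vertex has degree 3, so 3V = 2E.
Euler: V − E + F = 2 ⇒ (2E)/3 − E + (16 + x) = 2.
Multiply by 6: 2·(2E) − 3·(2E) + 6·(16 + x) = 12, i.e. 96 + 6x − (96 + 4x) = 12.
Collecting terms: 2x = 12, so x = 6.
Then 2E = 96 + 4·6 = 120, so E = 60, V = 2E/3 = 40, F = 16 + 6 = 22.

6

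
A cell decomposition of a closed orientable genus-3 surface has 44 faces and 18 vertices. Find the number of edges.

66

For a closed orientable surface of genus 3, χ = 2 − 2·3 = -4.
E = V + F − (-4) = 18 + 44 − (-4) = 66.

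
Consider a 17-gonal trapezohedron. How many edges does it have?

The n-trapezohedron (dual of the n-antiprism) has V = 2·17 + 2 = 36, E = 4·17 = 68, F = 2·17 = 34.

68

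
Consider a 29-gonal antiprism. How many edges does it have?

An antiprism on an n-gon has two n-gon caps and 2n triangles: V = 2·29 = 58, E = 4·29 = 116, F = 2·29 + 2 = 60.

116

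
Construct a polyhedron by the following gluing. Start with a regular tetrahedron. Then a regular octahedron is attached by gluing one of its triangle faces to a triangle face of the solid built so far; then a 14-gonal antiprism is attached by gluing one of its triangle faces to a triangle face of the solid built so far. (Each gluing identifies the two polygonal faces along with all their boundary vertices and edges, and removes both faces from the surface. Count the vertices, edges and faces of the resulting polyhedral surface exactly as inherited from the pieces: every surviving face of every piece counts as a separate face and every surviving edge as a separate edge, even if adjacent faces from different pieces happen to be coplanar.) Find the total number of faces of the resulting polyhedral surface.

38

A regular tetrahedron: V=4, E=6, F=4.
Attach a regular octahedron (V=6, E=12, F=8) along a 3-gon: merge 3 vertices and 3 edges, delete both glued faces → V=7, E=15, F=10.
Attach a 14-gonal antiprism (V=28, E=56, F=30) along a 3-gon: merge 3 vertices and 3 edges, delete both glued faces → V=32, E=68, F=38.
Check: V − E + F = 32 − 68 + 38 = 2.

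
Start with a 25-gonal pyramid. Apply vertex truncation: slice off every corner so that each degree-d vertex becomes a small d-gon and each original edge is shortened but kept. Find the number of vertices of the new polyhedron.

The base solid has V = 26, E = 50, F = 26.
Truncation replaces each original edge-end by a new vertex, so V′ = 2E = 100.
Each original edge survives, and each old vertex of degree d contributes d new edges; summing degrees gives Σd = 2E, so E′ = E + 2E = 3E = 150.
Each original face survives and each original vertex becomes one new face: F′ = F + V = 52.

100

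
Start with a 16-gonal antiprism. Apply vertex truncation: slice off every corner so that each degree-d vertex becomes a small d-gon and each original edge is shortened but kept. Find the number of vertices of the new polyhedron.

The base solid has V = 32, E = 64, F = 34.
Truncation replaces each original edge-end by a new vertex, so V′ = 2E = 128.
Each original edge survives, and each old vertex of degree d contributes d new edges; summing degrees gives Σd = 2E, so E′ = E + 2E = 3E = 192.
Each original face survives and each original vertex becomes one new face: F′ = F + V = 66.

128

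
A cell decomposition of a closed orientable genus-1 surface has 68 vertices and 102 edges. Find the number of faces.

For a closed orientable surface of genus 1, χ = 2 − 2·1 = 0.
F = 0 − V + E = 0 − 68 + 102 = 34.

34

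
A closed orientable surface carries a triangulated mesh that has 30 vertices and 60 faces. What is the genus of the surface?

1

Every face is a triangle, so 2E = 3·60 = 180, giving E = 90.
χ = V − E + F = 30 − 90 + 60 = 0.
For a closed orientable surface χ = 2 − 2g, so g = (2 − (0))/2 = 1.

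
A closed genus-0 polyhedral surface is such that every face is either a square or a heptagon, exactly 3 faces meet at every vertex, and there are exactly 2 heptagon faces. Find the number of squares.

7

Let x be the number of squares; then F = 2 + x.
Edge–face incidences: 2E = 7·2 + 4·x = 14 + 4x.
Every vertex has degree 3, so 3V = 2E.
Euler: V − E + F = 2 ⇒ (2E)/3 − E + (2 + x) = 2.
Multiply by 6: 2·(2E) − 3·(2E) + 6·(2 + x) = 12, i.e. 12 + 6x − (14 + 4x) = 12.
Collecting terms: 2x − 2 = 12, so 2x = 14, so x = 7.
Then 2E = 14 + 4·7 = 42, so E = 21, V = 2E/3 = 14, F = 2 + 7 = 9.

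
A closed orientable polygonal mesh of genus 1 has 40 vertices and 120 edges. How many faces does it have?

For a closed orientable surface of genus 1, χ = 2 − 2·1 = 0.
F = 0 − V + E = 0 − 40 + 120 = 80.

80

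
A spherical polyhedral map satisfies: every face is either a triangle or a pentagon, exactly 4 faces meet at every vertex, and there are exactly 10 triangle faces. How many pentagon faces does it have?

Let x be the number of pentagons; then F = 10 + x.
Edge–face incidences: 2E = 3·10 + 5·x = 30 + 5x.
Every vertex has degree 4, so 4V = 2E.
Euler: V − E + F = 2 ⇒ (2E)/4 − E + (10 + x) = 2.
Multiply by 8: 2·(2E) − 4·(2E) + 8·(10 + x) = 16, i.e. 80 + 8x − 2·(30 + 5x) = 16.
Collecting terms: −2x + 20 = 16, so −2x = −4, so x = 2.
Then 2E = 30 + 5·2 = 40, so E = 20, V = 2E/4 = 10, F = 10 + 2 = 12.

2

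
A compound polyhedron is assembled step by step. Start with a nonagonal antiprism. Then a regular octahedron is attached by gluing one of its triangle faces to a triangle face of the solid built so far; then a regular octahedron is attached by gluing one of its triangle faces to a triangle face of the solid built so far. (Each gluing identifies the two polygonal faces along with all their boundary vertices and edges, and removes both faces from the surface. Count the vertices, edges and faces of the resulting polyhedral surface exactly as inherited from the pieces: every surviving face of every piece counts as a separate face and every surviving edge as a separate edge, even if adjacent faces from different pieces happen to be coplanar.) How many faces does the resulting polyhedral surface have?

A nonagonal antiprism: V=18, E=36, F=20.
Attach a regular octahedron (V=6, E=12, F=8) along a 3-gon: merge 3 vertices and 3 edges, delete both glued faces → V=21, E=45, F=26.
Attach a regular octahedron (V=6, E=12, F=8) along a 3-gon: merge 3 vertices and 3 edges, delete both glued faces → V=24, E=54, F=32.
Check: V − E + F = 24 − 54 + 32 = 2.

32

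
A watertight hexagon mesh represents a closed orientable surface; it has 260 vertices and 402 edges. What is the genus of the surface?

Every face is a hexagon and each edge borders two faces, so 6F = 2·402, giving F = 134.
χ = V − E + F = 260 − 402 + 134 = -8.
For a closed orientable surface χ = 2 − 2g, so g = (2 − (-8))/2 = 5.

5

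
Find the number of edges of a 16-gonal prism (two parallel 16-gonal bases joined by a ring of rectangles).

A prism on an n-gon has two n-gon bases and n rectangular sides: V = 2·16 = 32, E = 3·16 = 48, F = 16 + 2 = 18.

48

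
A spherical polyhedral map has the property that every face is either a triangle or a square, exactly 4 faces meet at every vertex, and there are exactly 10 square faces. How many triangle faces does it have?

Let x be the number of triangles; then F = 10 + x.
Edge–face incidences: 2E = 4·10 + 3·x = 40 + 3x.
Every vertex has degree 4, so 4V = 2E.
Euler: V − E + F = 2 ⇒ (2E)/4 − E + (10 + x) = 2.
Multiply by 8: 2·(2E) − 4·(2E) + 8·(10 + x) = 16, i.e. 80 + 8x − 2·(40 + 3x) = 16.
Collecting terms: 2x = 16, so x = 8.
Then 2E = 40 + 3·8 = 64, so E = 32, V = 2E/4 = 16, F = 10 + 8 = 18.

8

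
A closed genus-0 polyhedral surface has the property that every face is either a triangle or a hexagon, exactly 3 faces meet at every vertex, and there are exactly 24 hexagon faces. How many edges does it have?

Let x be the number of triangles; then F = 24 + x.
Edge–face incidences: 2E = 6·24 + 3·x = 144 + 3x.
Every vertex has degree 3, so 3V = 2E.
Euler: V − E + F = 2 ⇒ (2E)/3 − E + (24 + x) = 2.
Multiply by 6: 2·(2E) − 3·(2E) + 6·(24 + x) = 12, i.e. 144 + 6x − (144 + 3x) = 12.
Collecting terms: 3x = 12, so x = 4.
Then 2E = 144 + 3·4 = 156, so E = 78, V = 2E/3 = 52, F = 24 + 4 = 28.

78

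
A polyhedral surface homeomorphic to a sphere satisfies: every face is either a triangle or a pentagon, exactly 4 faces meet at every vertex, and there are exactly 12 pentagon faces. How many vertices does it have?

Let x be the number of triangles; then F = 12 + x.
Edge–face incidences: 2E = 5·12 + 3·x = 60 + 3x.
Every vertex has degree 4, so 4V = 2E.
Euler: V − E + F = 2 ⇒ (2E)/4 − E + (12 + x) = 2.
Multiply by 8: 2·(2E) − 4·(2E) + 8·(12 + x) = 16, i.e. 96 + 8x − 2·(60 + 3x) = 16.
Collecting terms: 2x − 24 = 16, so 2x = 40, so x = 20.
Then 2E = 60 + 3·20 = 120, so E = 60, V = 2E/4 = 30, F = 12 + 20 = 32.

30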